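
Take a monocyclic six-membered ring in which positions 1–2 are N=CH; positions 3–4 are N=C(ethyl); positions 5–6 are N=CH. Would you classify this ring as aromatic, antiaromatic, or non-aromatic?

All ring atoms are sp² and supply a p orbital to the ring (every atom in a ring double bond is sp² and brings one electron to the p orbital; each sp² =N– keeps its lone pair in-plane and puts one electron into the π system); the conjugation is uninterrupted.
π-electron count: 3 × 2 = 6 from the 3 double-bond units.
Since 6 = 4·1 + 2, the ring meets the 4n+2 criterion.

Aromatic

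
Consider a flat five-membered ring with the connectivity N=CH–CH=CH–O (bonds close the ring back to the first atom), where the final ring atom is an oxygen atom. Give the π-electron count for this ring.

6

Check conjugation: each doubly-bonded ring atom is sp² with one p-orbital electron; each sp² =N– keeps its lone pair in-plane and puts one electron into the π system; the oxygen donates one lone pair from its p orbital — every position has a p orbital, so the cyclic π system is continuous.
Tallying contributions gives 2 × 2 = 4 from the double-bond units + 2 from the O atom = 6.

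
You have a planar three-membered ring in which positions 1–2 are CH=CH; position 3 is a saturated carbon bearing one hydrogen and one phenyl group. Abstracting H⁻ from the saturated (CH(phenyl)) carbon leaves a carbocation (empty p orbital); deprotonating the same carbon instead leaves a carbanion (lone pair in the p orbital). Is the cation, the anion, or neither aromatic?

In both ions every ring atom is sp² and contributes a p orbital, so both rings are fully conjugated.
Cation: 1 × 2 + 0 = 2 π electrons → 4(0)+2, aromatic.
Anion: 1 × 2 + 2 = 4 π electrons → 4(1), antiaromatic.

The cation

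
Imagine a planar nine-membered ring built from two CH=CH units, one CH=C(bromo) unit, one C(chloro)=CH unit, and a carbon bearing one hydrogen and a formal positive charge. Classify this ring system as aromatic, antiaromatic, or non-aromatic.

The p orbitals form a continuous loop: every atom in a ring double bond is sp² and brings one electron to the p orbital; the carbocation has an empty p orbital. The ring is fully conjugated.
Adding the contributions, 4 × 2 = 8 from the double-bond units + 0 from the CH(+) atom = 8.
8 is a 4n count (n = 2), so the planar conjugated ring is antiaromatic.

Antiaromatic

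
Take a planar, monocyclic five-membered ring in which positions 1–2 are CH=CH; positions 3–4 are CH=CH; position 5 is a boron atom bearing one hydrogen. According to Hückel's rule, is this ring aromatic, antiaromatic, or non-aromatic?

Every ring atom contributes a p orbital perpendicular to the ring (the double-bond atoms are sp², each contributing one p electron; the boron has an empty p orbital), so the π system is cyclic and fully conjugated.
Adding the contributions, 2 × 2 = 4 from the double-bond units + 0 from the BH atom = 4.
A 4n π count (4, n = 1) in a planar conjugated ring means antiaromatic.
(The species described is borole.)

Antiaromatic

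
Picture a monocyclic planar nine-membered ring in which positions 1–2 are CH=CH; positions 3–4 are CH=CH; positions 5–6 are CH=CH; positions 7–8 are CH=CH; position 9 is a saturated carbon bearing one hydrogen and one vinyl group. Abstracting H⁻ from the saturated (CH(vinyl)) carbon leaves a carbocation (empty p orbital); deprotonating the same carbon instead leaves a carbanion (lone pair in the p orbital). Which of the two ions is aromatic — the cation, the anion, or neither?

Once that carbon is sp², every ring atom has a p orbital and both ions are fully conjugated.
Cation: 4 × 2 + 0 = 8 π electrons → 4(2), antiaromatic.
Anion: 4 × 2 + 2 = 10 π electrons → 4(2)+2, aromatic.

The anion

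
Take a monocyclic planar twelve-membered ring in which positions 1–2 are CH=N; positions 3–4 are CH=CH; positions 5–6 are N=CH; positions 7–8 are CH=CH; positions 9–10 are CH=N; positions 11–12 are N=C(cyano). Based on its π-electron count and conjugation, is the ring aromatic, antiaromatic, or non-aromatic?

Antiaromatic

All ring atoms are sp² and supply a p orbital to the ring (the double-bond atoms are sp², each contributing one p electron; each =N– nitrogen is pyridine-type (lone pair in the sp² plane, one electron in the p orbital)); the conjugation is uninterrupted.
Tallying contributions gives 6 × 2 = 12 from the 6 double-bond units.
12 is a 4n count (n = 3), so the planar conjugated ring is antiaromatic.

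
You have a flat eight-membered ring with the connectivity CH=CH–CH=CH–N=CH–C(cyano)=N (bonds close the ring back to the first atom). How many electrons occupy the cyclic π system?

8

Check conjugation: the double-bond atoms are sp², each contributing one p electron; each =N– nitrogen is pyridine-type (lone pair in the sp² plane, one electron in the p orbital) — every position has a p orbital, so the cyclic π system is continuous.
Tallying contributions gives 4 × 2 = 8 from the 4 double-bond units.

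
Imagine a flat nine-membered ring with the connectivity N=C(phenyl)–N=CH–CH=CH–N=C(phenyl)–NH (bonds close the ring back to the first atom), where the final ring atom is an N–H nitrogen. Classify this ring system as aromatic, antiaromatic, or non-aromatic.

Aromatic

All ring atoms are sp² and supply a p orbital to the ring (the double-bond atoms are sp², each contributing one p electron; each sp² =N– keeps its lone pair in-plane and puts one electron into the π system; the pyrrole-type nitrogen donates its lone pair from the p orbital); the conjugation is uninterrupted.
π-electron count: 4 × 2 = 8 from the double-bond units + 2 from the NH atom = 10.
That gives a 4n+2 count (10, n = 2).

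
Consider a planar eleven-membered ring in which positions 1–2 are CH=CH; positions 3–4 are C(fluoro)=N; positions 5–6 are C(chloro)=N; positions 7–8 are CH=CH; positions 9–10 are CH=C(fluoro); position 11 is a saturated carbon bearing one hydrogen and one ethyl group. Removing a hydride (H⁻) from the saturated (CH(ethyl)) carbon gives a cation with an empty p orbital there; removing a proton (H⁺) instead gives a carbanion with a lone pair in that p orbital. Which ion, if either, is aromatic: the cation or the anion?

The cation

In both ions every ring atom is sp² and contributes a p orbital, so both rings are fully conjugated.
Cation: 5 × 2 + 0 = 10 π electrons → 4(2)+2, aromatic.
Anion: 5 × 2 + 2 = 12 π electrons → 4(3), antiaromatic.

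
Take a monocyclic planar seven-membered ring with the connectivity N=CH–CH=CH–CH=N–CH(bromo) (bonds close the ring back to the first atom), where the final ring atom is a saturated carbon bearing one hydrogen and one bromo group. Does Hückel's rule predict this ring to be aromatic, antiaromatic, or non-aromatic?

The CH(bromo) position has four σ bonds — that saturated carbon is sp³ and has no p orbital in the ring π system — so the cyclic conjugation is interrupted.
Broken conjugation rules out both aromaticity and antiaromaticity.

Non-aromatic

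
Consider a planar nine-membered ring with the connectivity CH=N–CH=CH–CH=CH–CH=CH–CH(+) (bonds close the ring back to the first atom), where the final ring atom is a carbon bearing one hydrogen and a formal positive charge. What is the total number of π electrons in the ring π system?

Every ring atom contributes a p orbital perpendicular to the ring (the double-bond atoms are sp², each contributing one p electron; each sp² =N– keeps its lone pair in-plane and puts one electron into the π system; the carbocation has an empty p orbital), so the π system is cyclic and fully conjugated.
Adding the contributions, 4 × 2 = 8 from the double-bond units + 0 from the CH(+) atom = 8.

8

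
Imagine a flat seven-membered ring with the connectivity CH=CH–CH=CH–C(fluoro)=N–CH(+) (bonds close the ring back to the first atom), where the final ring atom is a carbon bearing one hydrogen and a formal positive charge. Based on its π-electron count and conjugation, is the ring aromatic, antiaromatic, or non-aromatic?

Aromatic

All ring atoms are sp² and supply a p orbital to the ring (each doubly-bonded ring atom is sp² with one p-orbital electron; each sp² =N– keeps its lone pair in-plane and puts one electron into the π system; the carbocation has an empty p orbital); the conjugation is uninterrupted.
π-electron count: 3 × 2 = 6 from the double-bond units + 0 from the CH(+) atom = 6.
With 6 π electrons (n = 1), the Hückel 4n+2 condition holds.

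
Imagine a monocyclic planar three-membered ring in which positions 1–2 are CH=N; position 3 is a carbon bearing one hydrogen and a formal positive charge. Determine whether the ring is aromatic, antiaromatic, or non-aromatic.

The p orbitals form a continuous loop: every atom in a ring double bond is sp² and brings one electron to the p orbital; each =N– nitrogen is pyridine-type (lone pair in the sp² plane, one electron in the p orbital); the carbocation has an empty p orbital. The ring is fully conjugated.
Counting π electrons: 1 × 2 = 2 from the double-bond unit + 0 from the CH(+) atom = 2.
2 = 4(0) + 2, which satisfies Hückel's 4n+2 rule.

Aromatic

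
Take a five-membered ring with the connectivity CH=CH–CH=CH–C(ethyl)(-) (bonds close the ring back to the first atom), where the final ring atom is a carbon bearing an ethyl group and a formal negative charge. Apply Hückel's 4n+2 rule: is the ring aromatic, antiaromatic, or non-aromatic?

Aromatic

Every ring atom contributes a p orbital perpendicular to the ring (each doubly-bonded ring atom is sp² with one p-orbital electron; the carbanion's lone pair occupies the p orbital), so the π system is cyclic and fully conjugated.
Tallying contributions gives 2 × 2 = 4 from the double-bond units + 2 from the C(ethyl)(-) atom = 6.
6 = 4(1) + 2, which satisfies Hückel's 4n+2 rule.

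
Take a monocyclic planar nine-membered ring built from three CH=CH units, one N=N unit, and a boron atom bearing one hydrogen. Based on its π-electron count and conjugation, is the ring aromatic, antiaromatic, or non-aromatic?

The p orbitals form a continuous loop: every atom in a ring double bond is sp² and brings one electron to the p orbital; the doubly-bonded nitrogens are pyridine-type — their lone pairs lie in the ring plane, leaving one electron in the p orbital; the boron has an empty p orbital. The ring is fully conjugated.
Tallying contributions gives 4 × 2 = 8 from the double-bond units + 0 from the BH atom = 8.
8 = 4(2); a planar, fully conjugated 4n system is antiaromatic.

Antiaromatic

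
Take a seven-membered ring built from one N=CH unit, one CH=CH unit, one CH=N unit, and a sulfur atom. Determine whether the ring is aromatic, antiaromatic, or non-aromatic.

The p orbitals form a continuous loop: each doubly-bonded ring atom is sp² with one p-orbital electron; the doubly-bonded nitrogens are pyridine-type — their lone pairs lie in the ring plane, leaving one electron in the p orbital; the sulfur donates one lone pair from its p orbital. The ring is fully conjugated.
Adding the contributions, 3 × 2 = 6 from the double-bond units + 2 from the S atom = 8.
8 = 4(2); a planar, fully conjugated 4n system is antiaromatic.

Antiaromatic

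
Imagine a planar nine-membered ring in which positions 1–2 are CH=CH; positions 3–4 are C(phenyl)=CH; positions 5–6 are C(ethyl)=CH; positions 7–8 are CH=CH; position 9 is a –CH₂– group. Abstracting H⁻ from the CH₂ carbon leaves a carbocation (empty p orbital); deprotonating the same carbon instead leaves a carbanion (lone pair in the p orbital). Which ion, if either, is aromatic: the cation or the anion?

The anion

Both ions have a continuous loop of p orbitals — each ring atom is sp².
Cation: 4 × 2 + 0 = 8 π electrons → 4(2), antiaromatic.
Anion: 4 × 2 + 2 = 10 π electrons → 4(2)+2, aromatic.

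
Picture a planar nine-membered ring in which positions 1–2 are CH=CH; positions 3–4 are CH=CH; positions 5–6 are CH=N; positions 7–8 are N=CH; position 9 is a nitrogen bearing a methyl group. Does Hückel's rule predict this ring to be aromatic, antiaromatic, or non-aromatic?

Aromatic

The p orbitals form a continuous loop: every atom in a ring double bond is sp² and brings one electron to the p orbital; each sp² =N– keeps its lone pair in-plane and puts one electron into the π system; the pyrrole-type nitrogen donates its lone pair from the p orbital. The ring is fully conjugated.
Tallying contributions gives 4 × 2 = 8 from the double-bond units + 2 from the N(methyl) atom = 10.
With 10 π electrons (n = 2), the Hückel 4n+2 condition holds.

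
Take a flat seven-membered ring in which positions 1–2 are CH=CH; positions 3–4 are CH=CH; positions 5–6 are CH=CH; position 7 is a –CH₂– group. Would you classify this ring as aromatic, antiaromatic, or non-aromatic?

Non-aromatic

At the CH2 position, the tetrahedral CH₂ carbon is sp³ and has no p orbital in the ring π system; the ring's p-orbital overlap is broken there.
Hückel's rule only applies to fully conjugated rings, so this one is simply non-aromatic.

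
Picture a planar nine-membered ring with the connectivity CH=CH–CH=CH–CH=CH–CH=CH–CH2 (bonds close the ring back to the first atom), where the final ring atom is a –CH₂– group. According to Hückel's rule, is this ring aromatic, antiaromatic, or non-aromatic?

The CH2 carbon is saturated: the tetrahedral CH₂ carbon is sp³ and has no p orbital in the ring π system. Conjugation is not continuous around the ring.
A ring that is not fully conjugated cannot be aromatic or antiaromatic regardless of its π-electron count.

Non-aromatic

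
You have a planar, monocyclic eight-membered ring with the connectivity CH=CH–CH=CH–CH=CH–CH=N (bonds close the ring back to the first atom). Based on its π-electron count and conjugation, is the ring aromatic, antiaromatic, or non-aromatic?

Antiaromatic

Every ring atom contributes a p orbital perpendicular to the ring (each doubly-bonded ring atom is sp² with one p-orbital electron; each =N– nitrogen is pyridine-type (lone pair in the sp² plane, one electron in the p orbital)), so the π system is cyclic and fully conjugated.
Counting π electrons: 4 × 2 = 8 from the 4 double-bond units.
8 is a 4n count (n = 2), so the planar conjugated ring is antiaromatic.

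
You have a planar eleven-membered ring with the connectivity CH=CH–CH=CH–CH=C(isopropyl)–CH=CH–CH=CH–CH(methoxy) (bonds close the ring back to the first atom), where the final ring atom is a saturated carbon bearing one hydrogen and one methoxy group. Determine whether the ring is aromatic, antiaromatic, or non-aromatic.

The CH(methoxy) carbon is saturated: that saturated carbon is sp³ and has no p orbital in the ring π system. Conjugation is not continuous around the ring.
Broken conjugation rules out both aromaticity and antiaromaticity.

Non-aromatic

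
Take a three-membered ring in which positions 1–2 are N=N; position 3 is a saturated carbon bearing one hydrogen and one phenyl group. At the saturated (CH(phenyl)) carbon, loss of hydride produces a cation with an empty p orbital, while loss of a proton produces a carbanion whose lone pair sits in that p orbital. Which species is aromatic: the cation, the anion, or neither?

The cation

Both ions have a continuous loop of p orbitals — each ring atom is sp².
Cation: 1 × 2 + 0 = 2 π electrons → 4(0)+2, aromatic.
Anion: 1 × 2 + 2 = 4 π electrons → 4(1), antiaromatic.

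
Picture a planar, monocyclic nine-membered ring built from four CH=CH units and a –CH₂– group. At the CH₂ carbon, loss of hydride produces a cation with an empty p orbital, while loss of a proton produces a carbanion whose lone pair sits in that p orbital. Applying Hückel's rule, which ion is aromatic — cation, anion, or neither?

The anion

In both ions every ring atom is sp² and contributes a p orbital, so both rings are fully conjugated.
Cation: 4 × 2 + 0 = 8 π electrons → 4(2), antiaromatic.
Anion: 4 × 2 + 2 = 10 π electrons → 4(2)+2, aromatic.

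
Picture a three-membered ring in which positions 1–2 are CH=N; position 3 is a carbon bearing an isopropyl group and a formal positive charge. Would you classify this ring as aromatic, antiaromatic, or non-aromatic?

Check conjugation: every atom in a ring double bond is sp² and brings one electron to the p orbital; each =N– nitrogen is pyridine-type (lone pair in the sp² plane, one electron in the p orbital); the carbocation has an empty p orbital — every position has a p orbital, so the cyclic π system is continuous.
Tallying contributions gives 1 × 2 = 2 from the double-bond unit + 0 from the C(isopropyl)(+) atom = 2.
2 = 4(0) + 2, which satisfies Hückel's 4n+2 rule.

Aromatic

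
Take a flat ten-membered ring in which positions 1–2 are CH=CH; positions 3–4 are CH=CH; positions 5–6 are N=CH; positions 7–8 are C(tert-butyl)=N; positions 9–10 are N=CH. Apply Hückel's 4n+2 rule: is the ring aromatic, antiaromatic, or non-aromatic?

Aromatic

All ring atoms are sp² and supply a p orbital to the ring (each doubly-bonded ring atom is sp² with one p-orbital electron; each sp² =N– keeps its lone pair in-plane and puts one electron into the π system); the conjugation is uninterrupted.
Tallying contributions gives 5 × 2 = 10 from the 5 double-bond units.
10 = 4(2) + 2, which satisfies Hückel's 4n+2 rule.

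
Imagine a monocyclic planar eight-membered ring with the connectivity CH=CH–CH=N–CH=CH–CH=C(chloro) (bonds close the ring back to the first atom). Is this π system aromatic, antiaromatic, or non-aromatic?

Antiaromatic

Check conjugation: each doubly-bonded ring atom is sp² with one p-orbital electron; each =N– nitrogen is pyridine-type (lone pair in the sp² plane, one electron in the p orbital) — every position has a p orbital, so the cyclic π system is continuous.
Counting π electrons: 4 × 2 = 8 from the 4 double-bond units.
8 is a 4n count (n = 2), so the planar conjugated ring is antiaromatic.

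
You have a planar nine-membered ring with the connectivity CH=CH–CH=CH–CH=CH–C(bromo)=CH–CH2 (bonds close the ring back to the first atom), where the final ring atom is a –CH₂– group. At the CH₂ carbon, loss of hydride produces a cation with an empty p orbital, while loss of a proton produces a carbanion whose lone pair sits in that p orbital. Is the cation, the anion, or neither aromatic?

The anion

Both ions have a continuous loop of p orbitals — each ring atom is sp².
Cation: 4 × 2 + 0 = 8 π electrons → 4(2), antiaromatic.
Anion: 4 × 2 + 2 = 10 π electrons → 4(2)+2, aromatic.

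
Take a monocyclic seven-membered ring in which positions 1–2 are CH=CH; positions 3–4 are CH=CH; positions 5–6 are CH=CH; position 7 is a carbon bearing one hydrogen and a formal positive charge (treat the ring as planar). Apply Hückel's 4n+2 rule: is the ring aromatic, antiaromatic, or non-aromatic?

Aromatic

The p orbitals form a continuous loop: every atom in a ring double bond is sp² and brings one electron to the p orbital; the carbocation has an empty p orbital. The ring is fully conjugated.
Tallying contributions gives 3 × 2 = 6 from the double-bond units + 0 from the CH(+) atom = 6.
With 6 π electrons (n = 1), the Hückel 4n+2 condition holds.
(This ring is the tropylium cation.)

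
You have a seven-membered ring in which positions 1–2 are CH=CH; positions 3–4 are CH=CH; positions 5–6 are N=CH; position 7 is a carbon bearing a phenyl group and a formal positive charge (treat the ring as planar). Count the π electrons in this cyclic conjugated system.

Every ring atom contributes a p orbital perpendicular to the ring (every atom in a ring double bond is sp² and brings one electron to the p orbital; the doubly-bonded nitrogens are pyridine-type — their lone pairs lie in the ring plane, leaving one electron in the p orbital; the carbocation has an empty p orbital), so the π system is cyclic and fully conjugated.
Tallying contributions gives 3 × 2 = 6 from the double-bond units + 0 from the C(phenyl)(+) atom = 6.

6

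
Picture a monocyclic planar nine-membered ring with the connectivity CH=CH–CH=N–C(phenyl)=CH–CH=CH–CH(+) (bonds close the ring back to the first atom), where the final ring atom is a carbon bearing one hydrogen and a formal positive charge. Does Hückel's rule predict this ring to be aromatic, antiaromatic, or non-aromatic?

Antiaromatic

The p orbitals form a continuous loop: the double-bond atoms are sp², each contributing one p electron; each =N– nitrogen is pyridine-type (lone pair in the sp² plane, one electron in the p orbital); the carbocation has an empty p orbital. The ring is fully conjugated.
Counting π electrons: 4 × 2 = 8 from the double-bond units + 0 from the CH(+) atom = 8.
A 4n π count (8, n = 2) in a planar conjugated ring means antiaromatic.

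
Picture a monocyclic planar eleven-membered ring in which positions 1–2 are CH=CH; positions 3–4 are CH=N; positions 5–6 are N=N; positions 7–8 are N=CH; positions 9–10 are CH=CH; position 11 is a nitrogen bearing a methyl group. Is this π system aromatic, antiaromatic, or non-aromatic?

The p orbitals form a continuous loop: the double-bond atoms are sp², each contributing one p electron; each sp² =N– keeps its lone pair in-plane and puts one electron into the π system; the pyrrole-type nitrogen donates its lone pair from the p orbital. The ring is fully conjugated.
Tallying contributions gives 5 × 2 = 10 from the double-bond units + 2 from the N(methyl) atom = 12.
12 is a 4n count (n = 3), so the planar conjugated ring is antiaromatic.

Antiaromatic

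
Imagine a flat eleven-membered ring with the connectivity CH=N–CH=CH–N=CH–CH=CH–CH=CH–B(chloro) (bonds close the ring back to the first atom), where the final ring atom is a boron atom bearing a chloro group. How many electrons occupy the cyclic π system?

10

All ring atoms are sp² and supply a p orbital to the ring (every atom in a ring double bond is sp² and brings one electron to the p orbital; each sp² =N– keeps its lone pair in-plane and puts one electron into the π system; the boron has an empty p orbital); the conjugation is uninterrupted.
Tallying contributions gives 5 × 2 = 10 from the double-bond units + 0 from the B(chloro) atom = 10.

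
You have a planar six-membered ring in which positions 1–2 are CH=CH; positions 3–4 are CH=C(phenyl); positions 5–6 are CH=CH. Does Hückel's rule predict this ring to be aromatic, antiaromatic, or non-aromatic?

The p orbitals form a continuous loop: every atom in a ring double bond is sp² and brings one electron to the p orbital. The ring is fully conjugated.
Counting π electrons: 3 × 2 = 6 from the 3 double-bond units.
6 = 4(1) + 2, which satisfies Hückel's 4n+2 rule.

Aromatic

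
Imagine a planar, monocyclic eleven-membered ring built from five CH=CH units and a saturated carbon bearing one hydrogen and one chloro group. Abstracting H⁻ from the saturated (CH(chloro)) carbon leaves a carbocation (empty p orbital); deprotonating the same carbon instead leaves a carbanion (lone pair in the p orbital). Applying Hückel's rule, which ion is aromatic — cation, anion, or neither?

The cation

In either ion the ring is fully conjugated: every atom, including the new sp² carbon, supplies a p orbital.
Cation: 5 × 2 + 0 = 10 π electrons → 4(2)+2, aromatic.
Anion: 5 × 2 + 2 = 12 π electrons → 4(3), antiaromatic.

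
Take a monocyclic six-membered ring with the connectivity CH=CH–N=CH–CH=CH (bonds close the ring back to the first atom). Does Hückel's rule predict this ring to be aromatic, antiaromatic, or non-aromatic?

Aromatic

All ring atoms are sp² and supply a p orbital to the ring (the double-bond atoms are sp², each contributing one p electron; each =N– nitrogen is pyridine-type (lone pair in the sp² plane, one electron in the p orbital)); the conjugation is uninterrupted.
Counting π electrons: 3 × 2 = 6 from the 3 double-bond units.
Since 6 = 4·1 + 2, the ring meets the 4n+2 criterion.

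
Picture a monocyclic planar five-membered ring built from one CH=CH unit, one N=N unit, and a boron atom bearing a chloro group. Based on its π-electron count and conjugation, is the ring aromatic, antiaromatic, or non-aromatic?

Antiaromatic

Every ring atom contributes a p orbital perpendicular to the ring (every atom in a ring double bond is sp² and brings one electron to the p orbital; each =N– nitrogen is pyridine-type (lone pair in the sp² plane, one electron in the p orbital); the boron has an empty p orbital), so the π system is cyclic and fully conjugated.
Tallying contributions gives 2 × 2 = 4 from the double-bond units + 0 from the B(chloro) atom = 4.
4 is a 4n count (n = 1), so the planar conjugated ring is antiaromatic.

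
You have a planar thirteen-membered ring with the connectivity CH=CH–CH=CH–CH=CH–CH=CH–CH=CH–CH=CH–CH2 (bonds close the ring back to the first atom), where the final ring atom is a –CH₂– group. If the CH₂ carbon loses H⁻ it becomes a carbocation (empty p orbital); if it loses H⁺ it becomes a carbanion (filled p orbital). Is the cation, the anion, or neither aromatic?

The anion

Once that carbon is sp², every ring atom has a p orbital and both ions are fully conjugated.
Cation: 6 × 2 + 0 = 12 π electrons → 4(3), antiaromatic.
Anion: 6 × 2 + 2 = 14 π electrons → 4(3)+2, aromatic.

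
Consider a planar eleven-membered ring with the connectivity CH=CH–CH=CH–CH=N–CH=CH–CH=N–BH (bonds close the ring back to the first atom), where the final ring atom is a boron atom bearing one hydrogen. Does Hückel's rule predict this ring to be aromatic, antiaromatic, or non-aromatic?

All ring atoms are sp² and supply a p orbital to the ring (every atom in a ring double bond is sp² and brings one electron to the p orbital; each sp² =N– keeps its lone pair in-plane and puts one electron into the π system; the boron has an empty p orbital); the conjugation is uninterrupted.
Counting π electrons: 5 × 2 = 10 from the double-bond units + 0 from the BH atom = 10.
That gives a 4n+2 count (10, n = 2).

Aromatic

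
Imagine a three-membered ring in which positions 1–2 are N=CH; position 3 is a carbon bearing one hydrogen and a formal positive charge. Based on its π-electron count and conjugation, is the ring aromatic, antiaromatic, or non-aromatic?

Aromatic

All ring atoms are sp² and supply a p orbital to the ring (the double-bond atoms are sp², each contributing one p electron; each =N– nitrogen is pyridine-type (lone pair in the sp² plane, one electron in the p orbital); the carbocation has an empty p orbital); the conjugation is uninterrupted.
Tallying contributions gives 1 × 2 = 2 from the double-bond unit + 0 from the CH(+) atom = 2.
Since 2 = 4·0 + 2, the ring meets the 4n+2 criterion.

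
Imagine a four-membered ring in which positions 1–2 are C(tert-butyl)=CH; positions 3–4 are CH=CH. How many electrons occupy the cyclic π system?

4

The p orbitals form a continuous loop: each doubly-bonded ring atom is sp² with one p-orbital electron. The ring is fully conjugated.
Adding the contributions, 2 × 2 = 4 from the 2 double-bond units.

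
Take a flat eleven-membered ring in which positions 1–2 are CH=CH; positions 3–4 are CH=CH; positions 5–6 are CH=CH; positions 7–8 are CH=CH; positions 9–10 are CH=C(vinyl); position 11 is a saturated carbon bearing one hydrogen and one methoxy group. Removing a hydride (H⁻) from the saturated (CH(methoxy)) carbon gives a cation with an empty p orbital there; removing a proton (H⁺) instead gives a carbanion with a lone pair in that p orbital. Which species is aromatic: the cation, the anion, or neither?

The cation

In either ion the ring is fully conjugated: every atom, including the new sp² carbon, supplies a p orbital.
Cation: 5 × 2 + 0 = 10 π electrons → 4(2)+2, aromatic.
Anion: 5 × 2 + 2 = 12 π electrons → 4(3), antiaromatic.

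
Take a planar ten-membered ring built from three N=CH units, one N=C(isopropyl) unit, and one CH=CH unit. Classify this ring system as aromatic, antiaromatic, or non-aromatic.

Aromatic

Every ring atom contributes a p orbital perpendicular to the ring (every atom in a ring double bond is sp² and brings one electron to the p orbital; each =N– nitrogen is pyridine-type (lone pair in the sp² plane, one electron in the p orbital)), so the π system is cyclic and fully conjugated.
Counting π electrons: 5 × 2 = 10 from the 5 double-bond units.
That gives a 4n+2 count (10, n = 2).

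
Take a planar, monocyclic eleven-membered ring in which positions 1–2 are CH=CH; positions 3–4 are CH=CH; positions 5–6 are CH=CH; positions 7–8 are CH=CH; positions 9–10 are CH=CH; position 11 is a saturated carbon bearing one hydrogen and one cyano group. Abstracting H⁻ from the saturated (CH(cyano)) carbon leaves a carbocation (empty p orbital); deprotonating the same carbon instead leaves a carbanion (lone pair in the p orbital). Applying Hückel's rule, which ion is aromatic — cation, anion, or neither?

The cation

Once that carbon is sp², every ring atom has a p orbital and both ions are fully conjugated.
Cation: 5 × 2 + 0 = 10 π electrons → 4(2)+2, aromatic.
Anion: 5 × 2 + 2 = 12 π electrons → 4(3), antiaromatic.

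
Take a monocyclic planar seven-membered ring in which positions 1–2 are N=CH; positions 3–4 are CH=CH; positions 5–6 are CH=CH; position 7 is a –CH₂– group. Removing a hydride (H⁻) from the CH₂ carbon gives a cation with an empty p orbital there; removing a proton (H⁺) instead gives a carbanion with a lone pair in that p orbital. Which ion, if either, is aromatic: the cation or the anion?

Once that carbon is sp², every ring atom has a p orbital and both ions are fully conjugated.
Cation: 3 × 2 + 0 = 6 π electrons → 4(1)+2, aromatic.
Anion: 3 × 2 + 2 = 8 π electrons → 4(2), antiaromatic.

The cation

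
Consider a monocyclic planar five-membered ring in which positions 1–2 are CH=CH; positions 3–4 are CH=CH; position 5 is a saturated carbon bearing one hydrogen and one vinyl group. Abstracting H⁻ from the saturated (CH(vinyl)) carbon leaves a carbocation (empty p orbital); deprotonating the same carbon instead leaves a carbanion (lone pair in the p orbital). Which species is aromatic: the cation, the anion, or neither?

In both ions every ring atom is sp² and contributes a p orbital, so both rings are fully conjugated.
Cation: 2 × 2 + 0 = 4 π electrons → 4(1), antiaromatic.
Anion: 2 × 2 + 2 = 6 π electrons → 4(1)+2, aromatic.

The anion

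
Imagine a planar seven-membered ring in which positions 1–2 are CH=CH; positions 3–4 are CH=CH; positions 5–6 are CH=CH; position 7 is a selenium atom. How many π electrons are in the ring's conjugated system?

All ring atoms are sp² and supply a p orbital to the ring (every atom in a ring double bond is sp² and brings one electron to the p orbital; the selenium donates one lone pair from its p orbital); the conjugation is uninterrupted.
Adding the contributions, 3 × 2 = 6 from the double-bond units + 2 from the Se atom = 8.

8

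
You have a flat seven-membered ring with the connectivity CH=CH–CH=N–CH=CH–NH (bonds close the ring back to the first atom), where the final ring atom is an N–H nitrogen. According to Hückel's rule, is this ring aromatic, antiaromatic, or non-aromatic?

The p orbitals form a continuous loop: each doubly-bonded ring atom is sp² with one p-orbital electron; the doubly-bonded nitrogens are pyridine-type — their lone pairs lie in the ring plane, leaving one electron in the p orbital; the pyrrole-type nitrogen donates its lone pair from the p orbital. The ring is fully conjugated.
π-electron count: 3 × 2 = 6 from the double-bond units + 2 from the NH atom = 8.
8 = 4(2); a planar, fully conjugated 4n system is antiaromatic.

Antiaromatic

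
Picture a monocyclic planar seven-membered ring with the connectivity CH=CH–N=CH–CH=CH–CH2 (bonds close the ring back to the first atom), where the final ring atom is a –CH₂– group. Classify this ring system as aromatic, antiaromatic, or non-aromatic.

Non-aromatic

The CH2 carbon is saturated: the tetrahedral CH₂ carbon is sp³ and has no p orbital in the ring π system. Conjugation is not continuous around the ring.
Without a continuous loop of overlapping p orbitals the Hückel electron count never comes into play.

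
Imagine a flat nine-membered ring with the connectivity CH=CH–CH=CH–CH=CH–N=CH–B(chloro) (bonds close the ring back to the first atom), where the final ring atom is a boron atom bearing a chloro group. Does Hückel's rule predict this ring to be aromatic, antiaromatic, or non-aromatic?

Antiaromatic

Every ring atom contributes a p orbital perpendicular to the ring (the double-bond atoms are sp², each contributing one p electron; each =N– nitrogen is pyridine-type (lone pair in the sp² plane, one electron in the p orbital); the boron has an empty p orbital), so the π system is cyclic and fully conjugated.
Adding the contributions, 4 × 2 = 8 from the double-bond units + 0 from the B(chloro) atom = 8.
8 = 4(2); a planar, fully conjugated 4n system is antiaromatic.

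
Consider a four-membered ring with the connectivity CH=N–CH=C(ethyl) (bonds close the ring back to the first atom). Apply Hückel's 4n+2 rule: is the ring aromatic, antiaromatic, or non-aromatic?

Antiaromatic

Check conjugation: each doubly-bonded ring atom is sp² with one p-orbital electron; the doubly-bonded nitrogens are pyridine-type — their lone pairs lie in the ring plane, leaving one electron in the p orbital — every position has a p orbital, so the cyclic π system is continuous.
Counting π electrons: 2 × 2 = 4 from the 2 double-bond units.
A 4n π count (4, n = 1) in a planar conjugated ring means antiaromatic.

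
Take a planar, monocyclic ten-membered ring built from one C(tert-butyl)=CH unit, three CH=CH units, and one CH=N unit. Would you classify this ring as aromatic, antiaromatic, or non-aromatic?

Aromatic

The p orbitals form a continuous loop: every atom in a ring double bond is sp² and brings one electron to the p orbital; the doubly-bonded nitrogens are pyridine-type — their lone pairs lie in the ring plane, leaving one electron in the p orbital. The ring is fully conjugated.
Tallying contributions gives 5 × 2 = 10 from the 5 double-bond units.
Since 10 = 4·2 + 2, the ring meets the 4n+2 criterion.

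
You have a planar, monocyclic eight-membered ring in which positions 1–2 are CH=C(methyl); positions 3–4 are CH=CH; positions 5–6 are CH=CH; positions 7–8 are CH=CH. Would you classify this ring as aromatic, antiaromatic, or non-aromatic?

Antiaromatic

All ring atoms are sp² and supply a p orbital to the ring (the double-bond atoms are sp², each contributing one p electron); the conjugation is uninterrupted.
Tallying contributions gives 4 × 2 = 8 from the 4 double-bond units.
With 8 = 4·2 π electrons, Hückel's rule classifies the planar ring as antiaromatic.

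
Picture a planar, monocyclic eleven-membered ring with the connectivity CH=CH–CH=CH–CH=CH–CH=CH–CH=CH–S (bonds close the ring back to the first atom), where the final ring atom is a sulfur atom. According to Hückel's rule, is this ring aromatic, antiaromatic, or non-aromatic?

Antiaromatic

Check conjugation: every atom in a ring double bond is sp² and brings one electron to the p orbital; the sulfur donates one lone pair from its p orbital — every position has a p orbital, so the cyclic π system is continuous.
Tallying contributions gives 5 × 2 = 10 from the double-bond units + 2 from the S atom = 12.
12 is a 4n count (n = 3), so the planar conjugated ring is antiaromatic.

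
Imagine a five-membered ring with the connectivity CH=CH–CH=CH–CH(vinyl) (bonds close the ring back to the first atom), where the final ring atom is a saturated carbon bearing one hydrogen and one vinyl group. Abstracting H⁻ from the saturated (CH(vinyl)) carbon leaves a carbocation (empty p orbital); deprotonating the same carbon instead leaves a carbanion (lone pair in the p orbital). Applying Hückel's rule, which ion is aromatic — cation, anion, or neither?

The anion

Both ions have a continuous loop of p orbitals — each ring atom is sp².
Cation: 2 × 2 + 0 = 4 π electrons → 4(1), antiaromatic.
Anion: 2 × 2 + 2 = 6 π electrons → 4(1)+2, aromatic.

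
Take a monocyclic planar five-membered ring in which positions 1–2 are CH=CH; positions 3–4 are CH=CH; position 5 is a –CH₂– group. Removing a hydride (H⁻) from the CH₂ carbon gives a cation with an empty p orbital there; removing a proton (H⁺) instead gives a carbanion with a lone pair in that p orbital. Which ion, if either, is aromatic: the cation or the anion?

The anion

Both ions have a continuous loop of p orbitals — each ring atom is sp².
Cation: 2 × 2 + 0 = 4 π electrons → 4(1), antiaromatic.
Anion: 2 × 2 + 2 = 6 π electrons → 4(1)+2, aromatic.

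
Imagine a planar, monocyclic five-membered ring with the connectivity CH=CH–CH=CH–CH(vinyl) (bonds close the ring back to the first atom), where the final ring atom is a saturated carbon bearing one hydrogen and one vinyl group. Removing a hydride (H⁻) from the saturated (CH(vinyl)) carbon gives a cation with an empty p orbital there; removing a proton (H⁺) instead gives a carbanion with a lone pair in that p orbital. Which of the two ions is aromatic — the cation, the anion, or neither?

The anion

In either ion the ring is fully conjugated: every atom, including the new sp² carbon, supplies a p orbital.
Cation: 2 × 2 + 0 = 4 π electrons → 4(1), antiaromatic.
Anion: 2 × 2 + 2 = 6 π electrons → 4(1)+2, aromatic.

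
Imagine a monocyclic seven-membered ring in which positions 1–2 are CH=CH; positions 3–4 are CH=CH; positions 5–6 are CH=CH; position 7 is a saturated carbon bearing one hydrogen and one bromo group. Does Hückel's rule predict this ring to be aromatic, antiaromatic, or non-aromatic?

Non-aromatic

The CH(bromo) position has four σ bonds — that saturated carbon is sp³ and has no p orbital in the ring π system — so the cyclic conjugation is interrupted.
A ring that is not fully conjugated cannot be aromatic or antiaromatic regardless of its π-electron count.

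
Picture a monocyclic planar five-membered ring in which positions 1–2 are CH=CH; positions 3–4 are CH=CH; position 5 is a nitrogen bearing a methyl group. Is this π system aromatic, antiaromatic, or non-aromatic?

Aromatic

Check conjugation: each doubly-bonded ring atom is sp² with one p-orbital electron; the pyrrole-type nitrogen donates its lone pair from the p orbital — every position has a p orbital, so the cyclic π system is continuous.
π-electron count: 2 × 2 = 4 from the double-bond units + 2 from the N(methyl) atom = 6.
6 = 4(1) + 2, which satisfies Hückel's 4n+2 rule.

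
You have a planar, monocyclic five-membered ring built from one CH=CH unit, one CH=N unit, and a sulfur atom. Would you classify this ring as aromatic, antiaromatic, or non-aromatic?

Check conjugation: every atom in a ring double bond is sp² and brings one electron to the p orbital; each =N– nitrogen is pyridine-type (lone pair in the sp² plane, one electron in the p orbital); the sulfur donates one lone pair from its p orbital — every position has a p orbital, so the cyclic π system is continuous.
Tallying contributions gives 2 × 2 = 4 from the double-bond units + 2 from the S atom = 6.
That gives a 4n+2 count (6, n = 1).

Aromatic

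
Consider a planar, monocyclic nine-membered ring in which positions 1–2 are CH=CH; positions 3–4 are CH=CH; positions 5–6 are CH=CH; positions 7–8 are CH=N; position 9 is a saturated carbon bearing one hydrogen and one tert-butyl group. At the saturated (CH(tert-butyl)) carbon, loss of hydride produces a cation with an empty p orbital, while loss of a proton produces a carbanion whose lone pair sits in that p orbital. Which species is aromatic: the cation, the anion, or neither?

In both ions every ring atom is sp² and contributes a p orbital, so both rings are fully conjugated.
Cation: 4 × 2 + 0 = 8 π electrons → 4(2), antiaromatic.
Anion: 4 × 2 + 2 = 10 π electrons → 4(2)+2, aromatic.

The anion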